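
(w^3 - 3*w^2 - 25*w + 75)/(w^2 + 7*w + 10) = (w^2 - 8*w + 15)/(w + 2)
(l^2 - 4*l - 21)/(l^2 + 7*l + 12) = (l - 7)/(l + 4)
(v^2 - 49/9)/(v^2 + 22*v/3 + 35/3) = (v - 7/3)/(v + 5)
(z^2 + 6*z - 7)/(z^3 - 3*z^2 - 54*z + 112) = (z - 1)/(z^2 - 10*z + 16)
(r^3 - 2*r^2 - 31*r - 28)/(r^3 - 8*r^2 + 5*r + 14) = (r + 4)/(r - 2)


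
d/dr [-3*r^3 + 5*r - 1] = 5 - 9*r^2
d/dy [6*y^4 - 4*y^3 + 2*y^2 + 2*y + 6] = 24*y^3 - 12*y^2 + 4*y + 2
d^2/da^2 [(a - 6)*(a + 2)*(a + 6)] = 6*a + 4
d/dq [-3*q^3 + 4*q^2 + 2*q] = -9*q^2 + 8*q + 2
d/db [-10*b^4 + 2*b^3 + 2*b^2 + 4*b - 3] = -40*b^3 + 6*b^2 + 4*b + 4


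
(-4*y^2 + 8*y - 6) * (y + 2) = -4*y^3 + 10*y - 12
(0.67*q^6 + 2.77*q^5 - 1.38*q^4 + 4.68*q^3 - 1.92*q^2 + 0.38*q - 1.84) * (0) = 0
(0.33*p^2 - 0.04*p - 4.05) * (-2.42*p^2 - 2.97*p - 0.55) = -0.7986*p^4 - 0.8833*p^3 + 9.7383*p^2 + 12.0505*p + 2.2275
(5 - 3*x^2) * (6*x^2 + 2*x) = -18*x^4 - 6*x^3 + 30*x^2 + 10*x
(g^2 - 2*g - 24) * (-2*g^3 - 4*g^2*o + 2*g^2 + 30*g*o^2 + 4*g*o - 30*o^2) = -2*g^5 - 4*g^4*o + 6*g^4 + 30*g^3*o^2 + 12*g^3*o + 44*g^3 - 90*g^2*o^2 + 88*g^2*o - 48*g^2 - 660*g*o^2 - 96*g*o + 720*o^2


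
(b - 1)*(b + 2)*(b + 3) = b^3 + 4*b^2 + b - 6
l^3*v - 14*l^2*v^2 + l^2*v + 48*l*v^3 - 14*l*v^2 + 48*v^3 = (l - 8*v)*(l - 6*v)*(l*v + v)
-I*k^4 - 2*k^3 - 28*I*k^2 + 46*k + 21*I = (k - 7*I)*(k + I)*(k + 3*I)*(-I*k + 1)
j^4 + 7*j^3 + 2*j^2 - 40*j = j*(j - 2)*(j + 4)*(j + 5)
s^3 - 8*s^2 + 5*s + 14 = (s - 7)*(s - 2)*(s + 1)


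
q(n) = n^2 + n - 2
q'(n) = 2*n + 1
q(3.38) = 12.80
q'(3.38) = 7.76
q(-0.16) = -2.13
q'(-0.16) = 0.68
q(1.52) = 1.83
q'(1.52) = 4.04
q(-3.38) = 6.04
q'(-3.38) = -5.76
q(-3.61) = 7.42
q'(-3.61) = -6.22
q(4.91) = 27.02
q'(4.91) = 10.82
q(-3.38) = 6.04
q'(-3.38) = -5.76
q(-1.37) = -1.49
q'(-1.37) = -1.74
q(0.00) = -2.00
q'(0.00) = 1.00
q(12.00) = 154.00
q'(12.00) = 25.00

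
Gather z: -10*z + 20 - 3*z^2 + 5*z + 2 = -3*z^2 - 5*z + 22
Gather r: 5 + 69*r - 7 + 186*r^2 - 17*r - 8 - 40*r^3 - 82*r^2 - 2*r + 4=-40*r^3 + 104*r^2 + 50*r - 6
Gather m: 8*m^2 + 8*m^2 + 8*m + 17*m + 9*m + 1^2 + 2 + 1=16*m^2 + 34*m + 4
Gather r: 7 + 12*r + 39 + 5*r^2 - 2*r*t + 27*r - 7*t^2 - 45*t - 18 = 5*r^2 + r*(39 - 2*t) - 7*t^2 - 45*t + 28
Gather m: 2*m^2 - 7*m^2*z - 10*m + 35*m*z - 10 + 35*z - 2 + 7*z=m^2*(2 - 7*z) + m*(35*z - 10) + 42*z - 12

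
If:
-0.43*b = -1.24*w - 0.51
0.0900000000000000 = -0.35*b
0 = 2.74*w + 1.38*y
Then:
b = -0.26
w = -0.50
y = 0.99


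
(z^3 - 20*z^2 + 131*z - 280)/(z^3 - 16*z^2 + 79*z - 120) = (z - 7)/(z - 3)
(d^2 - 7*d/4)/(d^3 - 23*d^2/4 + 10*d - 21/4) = d/(d^2 - 4*d + 3)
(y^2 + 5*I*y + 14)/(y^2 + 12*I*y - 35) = (y - 2*I)/(y + 5*I)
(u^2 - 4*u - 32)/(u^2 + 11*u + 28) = (u - 8)/(u + 7)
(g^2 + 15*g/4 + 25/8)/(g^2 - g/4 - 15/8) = (2*g + 5)/(2*g - 3)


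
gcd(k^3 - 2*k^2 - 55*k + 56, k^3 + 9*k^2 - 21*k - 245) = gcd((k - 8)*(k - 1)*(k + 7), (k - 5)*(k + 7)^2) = k + 7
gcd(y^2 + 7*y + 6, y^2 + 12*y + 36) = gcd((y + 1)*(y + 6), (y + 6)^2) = y + 6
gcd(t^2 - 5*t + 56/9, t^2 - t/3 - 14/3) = t - 7/3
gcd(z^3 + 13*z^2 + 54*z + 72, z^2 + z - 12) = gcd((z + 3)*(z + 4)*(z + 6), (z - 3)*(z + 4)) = z + 4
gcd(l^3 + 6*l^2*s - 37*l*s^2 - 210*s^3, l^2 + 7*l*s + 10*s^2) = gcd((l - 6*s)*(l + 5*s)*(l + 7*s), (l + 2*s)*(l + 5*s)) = l + 5*s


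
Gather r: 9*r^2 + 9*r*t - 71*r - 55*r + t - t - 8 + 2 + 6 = 9*r^2 + r*(9*t - 126)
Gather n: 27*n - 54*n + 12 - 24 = -27*n - 12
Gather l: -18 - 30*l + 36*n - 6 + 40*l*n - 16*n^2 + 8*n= l*(40*n - 30) - 16*n^2 + 44*n - 24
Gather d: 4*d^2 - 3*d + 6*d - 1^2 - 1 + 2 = 4*d^2 + 3*d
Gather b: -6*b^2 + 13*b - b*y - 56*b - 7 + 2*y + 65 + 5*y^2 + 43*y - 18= -6*b^2 + b*(-y - 43) + 5*y^2 + 45*y + 40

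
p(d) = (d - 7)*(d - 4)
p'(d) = 2*d - 11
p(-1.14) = 41.84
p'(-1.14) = -13.28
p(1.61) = 12.88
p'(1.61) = -7.78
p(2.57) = 6.33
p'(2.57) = -5.86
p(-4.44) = 96.55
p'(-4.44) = -19.88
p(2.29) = 8.05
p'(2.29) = -6.42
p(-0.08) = 28.89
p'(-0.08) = -11.16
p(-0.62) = 35.20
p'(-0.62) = -12.24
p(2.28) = 8.12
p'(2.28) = -6.44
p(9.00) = 10.00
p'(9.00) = 7.00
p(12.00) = 40.00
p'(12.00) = 13.00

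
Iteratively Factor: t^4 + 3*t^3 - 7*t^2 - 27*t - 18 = (t + 2)*(t^3 + t^2 - 9*t - 9) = (t - 3)*(t + 2)*(t^2 + 4*t + 3) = (t - 3)*(t + 1)*(t + 2)*(t + 3)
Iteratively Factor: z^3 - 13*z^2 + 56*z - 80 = (z - 4)*(z^2 - 9*z + 20) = (z - 4)^2*(z - 5)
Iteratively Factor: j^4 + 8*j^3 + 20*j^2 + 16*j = (j + 2)*(j^3 + 6*j^2 + 8*j) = (j + 2)^2*(j^2 + 4*j) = (j + 2)^2*(j + 4)*(j)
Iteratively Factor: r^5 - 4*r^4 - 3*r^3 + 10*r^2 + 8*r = (r + 1)*(r^4 - 5*r^3 + 2*r^2 + 8*r) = r*(r + 1)*(r^3 - 5*r^2 + 2*r + 8) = r*(r + 1)^2*(r^2 - 6*r + 8) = r*(r - 2)*(r + 1)^2*(r - 4)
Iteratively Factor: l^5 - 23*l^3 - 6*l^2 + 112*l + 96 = (l - 4)*(l^4 + 4*l^3 - 7*l^2 - 34*l - 24) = (l - 4)*(l + 4)*(l^3 - 7*l - 6) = (l - 4)*(l - 3)*(l + 4)*(l^2 + 3*l + 2) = (l - 4)*(l - 3)*(l + 2)*(l + 4)*(l + 1)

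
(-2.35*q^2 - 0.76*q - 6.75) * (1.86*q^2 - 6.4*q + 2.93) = -4.371*q^4 + 13.6264*q^3 - 14.5765*q^2 + 40.9732*q - 19.7775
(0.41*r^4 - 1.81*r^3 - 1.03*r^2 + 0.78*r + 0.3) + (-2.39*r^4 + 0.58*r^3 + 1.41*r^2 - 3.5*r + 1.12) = -1.98*r^4 - 1.23*r^3 + 0.38*r^2 - 2.72*r + 1.42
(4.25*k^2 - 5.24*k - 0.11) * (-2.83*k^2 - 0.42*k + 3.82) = -12.0275*k^4 + 13.0442*k^3 + 18.7471*k^2 - 19.9706*k - 0.4202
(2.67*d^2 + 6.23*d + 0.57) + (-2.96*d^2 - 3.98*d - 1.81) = -0.29*d^2 + 2.25*d - 1.24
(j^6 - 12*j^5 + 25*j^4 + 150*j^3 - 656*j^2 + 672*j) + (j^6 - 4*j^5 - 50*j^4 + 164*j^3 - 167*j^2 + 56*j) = 2*j^6 - 16*j^5 - 25*j^4 + 314*j^3 - 823*j^2 + 728*j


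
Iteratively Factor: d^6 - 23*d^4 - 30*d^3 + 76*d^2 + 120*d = (d + 3)*(d^5 - 3*d^4 - 14*d^3 + 12*d^2 + 40*d) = d*(d + 3)*(d^4 - 3*d^3 - 14*d^2 + 12*d + 40) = d*(d + 2)*(d + 3)*(d^3 - 5*d^2 - 4*d + 20) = d*(d - 5)*(d + 2)*(d + 3)*(d^2 - 4) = d*(d - 5)*(d + 2)^2*(d + 3)*(d - 2)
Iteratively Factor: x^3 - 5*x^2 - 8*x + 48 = (x + 3)*(x^2 - 8*x + 16) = (x - 4)*(x + 3)*(x - 4)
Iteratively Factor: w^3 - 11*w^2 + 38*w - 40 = (w - 4)*(w^2 - 7*w + 10) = (w - 4)*(w - 2)*(w - 5)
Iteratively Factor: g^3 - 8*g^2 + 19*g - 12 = (g - 4)*(g^2 - 4*g + 3) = (g - 4)*(g - 3)*(g - 1)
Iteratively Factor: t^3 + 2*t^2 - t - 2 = (t - 1)*(t^2 + 3*t + 2) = (t - 1)*(t + 2)*(t + 1)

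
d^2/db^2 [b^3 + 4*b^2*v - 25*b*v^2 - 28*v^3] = 6*b + 8*v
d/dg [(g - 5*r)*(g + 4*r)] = 2*g - r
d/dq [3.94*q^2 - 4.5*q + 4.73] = 7.88*q - 4.5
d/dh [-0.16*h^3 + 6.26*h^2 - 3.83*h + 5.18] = -0.48*h^2 + 12.52*h - 3.83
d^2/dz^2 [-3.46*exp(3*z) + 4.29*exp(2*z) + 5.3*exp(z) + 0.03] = (-31.14*exp(2*z) + 17.16*exp(z) + 5.3)*exp(z)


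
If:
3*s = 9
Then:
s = 3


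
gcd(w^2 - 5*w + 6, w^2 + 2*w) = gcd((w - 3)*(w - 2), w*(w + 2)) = 1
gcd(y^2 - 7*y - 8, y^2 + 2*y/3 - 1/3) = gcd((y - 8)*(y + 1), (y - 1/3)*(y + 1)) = y + 1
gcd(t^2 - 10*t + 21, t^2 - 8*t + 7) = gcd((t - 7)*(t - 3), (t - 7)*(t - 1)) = t - 7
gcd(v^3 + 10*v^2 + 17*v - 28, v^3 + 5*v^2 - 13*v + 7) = v^2 + 6*v - 7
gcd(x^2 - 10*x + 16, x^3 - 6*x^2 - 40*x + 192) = x - 8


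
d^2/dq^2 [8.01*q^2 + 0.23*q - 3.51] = 16.0200000000000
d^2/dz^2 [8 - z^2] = -2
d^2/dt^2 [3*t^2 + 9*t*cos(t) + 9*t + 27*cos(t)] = -9*t*cos(t) - 18*sin(t) - 27*cos(t) + 6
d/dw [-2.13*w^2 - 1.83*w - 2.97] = -4.26*w - 1.83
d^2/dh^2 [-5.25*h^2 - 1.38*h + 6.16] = -10.5000000000000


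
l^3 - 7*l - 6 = (l - 3)*(l + 1)*(l + 2)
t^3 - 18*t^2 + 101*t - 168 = (t - 8)*(t - 7)*(t - 3)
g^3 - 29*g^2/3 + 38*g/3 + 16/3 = (g - 8)*(g - 2)*(g + 1/3)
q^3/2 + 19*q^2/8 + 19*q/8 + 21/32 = (q/2 + 1/4)*(q + 3/4)*(q + 7/2)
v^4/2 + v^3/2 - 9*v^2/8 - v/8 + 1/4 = (v/2 + 1)*(v - 1)*(v - 1/2)*(v + 1/2)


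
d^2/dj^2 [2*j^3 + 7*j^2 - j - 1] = 12*j + 14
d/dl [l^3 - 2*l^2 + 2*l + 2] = 3*l^2 - 4*l + 2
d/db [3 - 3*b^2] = -6*b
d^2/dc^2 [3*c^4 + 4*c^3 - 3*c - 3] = 12*c*(3*c + 2)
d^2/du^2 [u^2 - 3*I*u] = 2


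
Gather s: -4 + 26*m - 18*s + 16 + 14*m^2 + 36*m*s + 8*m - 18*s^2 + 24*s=14*m^2 + 34*m - 18*s^2 + s*(36*m + 6) + 12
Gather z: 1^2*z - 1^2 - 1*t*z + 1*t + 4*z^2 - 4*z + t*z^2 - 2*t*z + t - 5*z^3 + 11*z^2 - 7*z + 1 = 2*t - 5*z^3 + z^2*(t + 15) + z*(-3*t - 10)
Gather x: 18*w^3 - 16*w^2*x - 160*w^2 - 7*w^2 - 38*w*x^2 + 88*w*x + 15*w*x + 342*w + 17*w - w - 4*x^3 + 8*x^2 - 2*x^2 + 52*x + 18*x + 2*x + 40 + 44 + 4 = 18*w^3 - 167*w^2 + 358*w - 4*x^3 + x^2*(6 - 38*w) + x*(-16*w^2 + 103*w + 72) + 88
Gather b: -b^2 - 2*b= -b^2 - 2*b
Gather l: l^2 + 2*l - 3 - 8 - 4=l^2 + 2*l - 15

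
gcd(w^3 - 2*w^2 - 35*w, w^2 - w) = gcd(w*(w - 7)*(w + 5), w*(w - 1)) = w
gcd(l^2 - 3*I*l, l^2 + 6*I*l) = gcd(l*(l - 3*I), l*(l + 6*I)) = l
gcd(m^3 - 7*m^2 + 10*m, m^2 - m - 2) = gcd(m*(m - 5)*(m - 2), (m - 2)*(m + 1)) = m - 2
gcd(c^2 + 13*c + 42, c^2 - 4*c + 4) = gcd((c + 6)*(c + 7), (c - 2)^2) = 1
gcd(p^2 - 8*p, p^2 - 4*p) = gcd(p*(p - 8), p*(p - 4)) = p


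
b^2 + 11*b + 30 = (b + 5)*(b + 6)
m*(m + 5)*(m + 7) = m^3 + 12*m^2 + 35*m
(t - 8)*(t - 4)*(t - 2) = t^3 - 14*t^2 + 56*t - 64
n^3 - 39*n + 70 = (n - 5)*(n - 2)*(n + 7)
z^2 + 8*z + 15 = (z + 3)*(z + 5)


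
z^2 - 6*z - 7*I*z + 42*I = (z - 6)*(z - 7*I)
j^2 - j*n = j*(j - n)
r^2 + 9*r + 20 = (r + 4)*(r + 5)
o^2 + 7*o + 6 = (o + 1)*(o + 6)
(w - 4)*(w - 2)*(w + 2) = w^3 - 4*w^2 - 4*w + 16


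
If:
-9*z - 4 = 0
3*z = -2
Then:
No Solution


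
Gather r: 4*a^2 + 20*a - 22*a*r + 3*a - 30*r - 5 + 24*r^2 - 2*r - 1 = 4*a^2 + 23*a + 24*r^2 + r*(-22*a - 32) - 6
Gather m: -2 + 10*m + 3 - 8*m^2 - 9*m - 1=-8*m^2 + m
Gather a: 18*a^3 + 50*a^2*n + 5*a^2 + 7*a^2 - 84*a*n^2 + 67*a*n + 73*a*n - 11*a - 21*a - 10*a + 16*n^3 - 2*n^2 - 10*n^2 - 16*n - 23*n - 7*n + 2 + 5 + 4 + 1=18*a^3 + a^2*(50*n + 12) + a*(-84*n^2 + 140*n - 42) + 16*n^3 - 12*n^2 - 46*n + 12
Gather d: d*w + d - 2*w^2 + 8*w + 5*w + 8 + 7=d*(w + 1) - 2*w^2 + 13*w + 15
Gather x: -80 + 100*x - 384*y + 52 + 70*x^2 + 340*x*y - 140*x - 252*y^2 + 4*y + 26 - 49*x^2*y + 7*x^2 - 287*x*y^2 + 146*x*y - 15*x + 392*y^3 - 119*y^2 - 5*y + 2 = x^2*(77 - 49*y) + x*(-287*y^2 + 486*y - 55) + 392*y^3 - 371*y^2 - 385*y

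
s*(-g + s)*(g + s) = -g^2*s + s^3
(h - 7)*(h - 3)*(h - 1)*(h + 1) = h^4 - 10*h^3 + 20*h^2 + 10*h - 21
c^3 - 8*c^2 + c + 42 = (c - 7)*(c - 3)*(c + 2)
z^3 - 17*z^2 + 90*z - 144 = (z - 8)*(z - 6)*(z - 3)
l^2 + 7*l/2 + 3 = (l + 3/2)*(l + 2)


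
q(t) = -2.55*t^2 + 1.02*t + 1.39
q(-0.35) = 0.72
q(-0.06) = 1.32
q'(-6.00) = 31.62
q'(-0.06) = 1.33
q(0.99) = -0.10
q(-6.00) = -96.53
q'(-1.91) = 10.76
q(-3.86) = -40.54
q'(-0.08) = 1.43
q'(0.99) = -4.03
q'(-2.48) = 13.67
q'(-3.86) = 20.71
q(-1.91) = -9.86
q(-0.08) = 1.29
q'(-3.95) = 21.16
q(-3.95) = -42.43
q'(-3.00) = 16.32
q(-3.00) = -24.62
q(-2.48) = -16.82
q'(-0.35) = 2.80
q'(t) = 1.02 - 5.1*t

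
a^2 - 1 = (a - 1)*(a + 1)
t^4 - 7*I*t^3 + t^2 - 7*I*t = t*(t - 7*I)*(t - I)*(t + I)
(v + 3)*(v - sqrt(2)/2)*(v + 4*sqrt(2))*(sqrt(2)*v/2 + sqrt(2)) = sqrt(2)*v^4/2 + 7*v^3/2 + 5*sqrt(2)*v^3/2 + sqrt(2)*v^2 + 35*v^2/2 - 10*sqrt(2)*v + 21*v - 12*sqrt(2)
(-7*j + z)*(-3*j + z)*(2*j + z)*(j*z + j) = 42*j^4*z + 42*j^4 + j^3*z^2 + j^3*z - 8*j^2*z^3 - 8*j^2*z^2 + j*z^4 + j*z^3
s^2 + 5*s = s*(s + 5)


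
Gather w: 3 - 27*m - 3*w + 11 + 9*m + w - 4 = -18*m - 2*w + 10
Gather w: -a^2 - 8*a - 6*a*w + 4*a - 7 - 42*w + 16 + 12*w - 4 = -a^2 - 4*a + w*(-6*a - 30) + 5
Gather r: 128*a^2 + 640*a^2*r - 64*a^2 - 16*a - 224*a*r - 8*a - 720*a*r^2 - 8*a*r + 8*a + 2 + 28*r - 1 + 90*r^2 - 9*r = 64*a^2 - 16*a + r^2*(90 - 720*a) + r*(640*a^2 - 232*a + 19) + 1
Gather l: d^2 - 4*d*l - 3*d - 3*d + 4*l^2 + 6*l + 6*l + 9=d^2 - 6*d + 4*l^2 + l*(12 - 4*d) + 9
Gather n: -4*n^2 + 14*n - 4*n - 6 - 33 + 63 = -4*n^2 + 10*n + 24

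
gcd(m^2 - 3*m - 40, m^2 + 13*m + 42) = 1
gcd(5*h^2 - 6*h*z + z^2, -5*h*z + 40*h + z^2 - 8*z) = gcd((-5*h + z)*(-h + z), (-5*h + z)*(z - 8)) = -5*h + z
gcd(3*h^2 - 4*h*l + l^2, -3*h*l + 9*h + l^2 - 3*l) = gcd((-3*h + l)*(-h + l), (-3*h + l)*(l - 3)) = 3*h - l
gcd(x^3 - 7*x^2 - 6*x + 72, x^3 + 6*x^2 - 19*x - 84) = x^2 - x - 12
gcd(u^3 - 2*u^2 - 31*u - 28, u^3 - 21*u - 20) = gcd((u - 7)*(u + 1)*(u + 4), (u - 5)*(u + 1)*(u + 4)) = u^2 + 5*u + 4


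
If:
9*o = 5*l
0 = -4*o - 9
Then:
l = -81/20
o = -9/4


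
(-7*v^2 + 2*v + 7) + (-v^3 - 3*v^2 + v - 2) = -v^3 - 10*v^2 + 3*v + 5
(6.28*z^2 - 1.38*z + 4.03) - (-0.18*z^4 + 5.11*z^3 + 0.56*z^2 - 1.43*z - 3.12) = 0.18*z^4 - 5.11*z^3 + 5.72*z^2 + 0.05*z + 7.15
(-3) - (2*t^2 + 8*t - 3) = -2*t^2 - 8*t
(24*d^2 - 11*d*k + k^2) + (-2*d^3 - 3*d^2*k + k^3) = -2*d^3 - 3*d^2*k + 24*d^2 - 11*d*k + k^3 + k^2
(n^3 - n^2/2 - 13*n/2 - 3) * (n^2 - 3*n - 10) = n^5 - 7*n^4/2 - 15*n^3 + 43*n^2/2 + 74*n + 30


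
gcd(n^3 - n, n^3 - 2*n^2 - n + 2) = n^2 - 1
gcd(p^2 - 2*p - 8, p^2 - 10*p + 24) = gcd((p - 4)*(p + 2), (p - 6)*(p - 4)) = p - 4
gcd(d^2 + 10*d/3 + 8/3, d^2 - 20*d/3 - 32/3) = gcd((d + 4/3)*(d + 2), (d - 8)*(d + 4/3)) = d + 4/3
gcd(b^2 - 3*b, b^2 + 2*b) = b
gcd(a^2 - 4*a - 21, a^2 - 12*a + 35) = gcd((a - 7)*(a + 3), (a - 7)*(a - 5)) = a - 7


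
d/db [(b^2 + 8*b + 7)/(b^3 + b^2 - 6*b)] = (-b^4 - 16*b^3 - 35*b^2 - 14*b + 42)/(b^2*(b^4 + 2*b^3 - 11*b^2 - 12*b + 36))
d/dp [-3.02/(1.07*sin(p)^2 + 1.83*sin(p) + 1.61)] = (6.4628*sin(p) + 5.5266)*cos(p)/(1.07*sin(p)^2 + 1.83*sin(p) + 1.61)^2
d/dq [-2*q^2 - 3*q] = -4*q - 3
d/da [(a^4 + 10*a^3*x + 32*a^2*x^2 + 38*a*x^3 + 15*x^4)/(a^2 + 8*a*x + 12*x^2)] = 2*(a^5 + 17*a^4*x + 104*a^3*x^2 + 289*a^2*x^3 + 369*a*x^4 + 168*x^5)/(a^4 + 16*a^3*x + 88*a^2*x^2 + 192*a*x^3 + 144*x^4)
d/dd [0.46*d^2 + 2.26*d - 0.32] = 0.92*d + 2.26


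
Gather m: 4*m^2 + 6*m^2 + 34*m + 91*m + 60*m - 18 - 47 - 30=10*m^2 + 185*m - 95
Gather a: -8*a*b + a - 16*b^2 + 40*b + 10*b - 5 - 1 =a*(1 - 8*b) - 16*b^2 + 50*b - 6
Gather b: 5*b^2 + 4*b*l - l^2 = 5*b^2 + 4*b*l - l^2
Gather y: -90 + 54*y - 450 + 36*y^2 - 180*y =36*y^2 - 126*y - 540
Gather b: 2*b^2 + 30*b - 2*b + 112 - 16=2*b^2 + 28*b + 96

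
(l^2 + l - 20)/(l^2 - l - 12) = (l + 5)/(l + 3)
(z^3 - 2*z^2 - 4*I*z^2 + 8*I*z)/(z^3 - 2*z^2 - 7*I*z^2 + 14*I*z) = (z - 4*I)/(z - 7*I)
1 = 1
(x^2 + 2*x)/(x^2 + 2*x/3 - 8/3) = 3*x/(3*x - 4)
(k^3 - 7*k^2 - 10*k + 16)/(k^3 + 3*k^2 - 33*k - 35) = (k^3 - 7*k^2 - 10*k + 16)/(k^3 + 3*k^2 - 33*k - 35)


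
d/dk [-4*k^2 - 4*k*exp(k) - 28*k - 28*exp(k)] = -4*k*exp(k) - 8*k - 32*exp(k) - 28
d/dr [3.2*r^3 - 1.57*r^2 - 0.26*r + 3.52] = 9.6*r^2 - 3.14*r - 0.26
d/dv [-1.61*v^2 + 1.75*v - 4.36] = 1.75 - 3.22*v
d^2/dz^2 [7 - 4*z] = 0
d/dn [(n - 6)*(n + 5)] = 2*n - 1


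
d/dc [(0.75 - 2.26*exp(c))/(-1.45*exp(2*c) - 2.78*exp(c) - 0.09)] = (-3.277*exp(2*c) + 2.175*exp(c) + 2.2884)*exp(c)/(2.1025*exp(4*c) + 8.062*exp(3*c) + 7.9894*exp(2*c) + 0.5004*exp(c) + 0.0081)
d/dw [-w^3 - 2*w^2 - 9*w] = -3*w^2 - 4*w - 9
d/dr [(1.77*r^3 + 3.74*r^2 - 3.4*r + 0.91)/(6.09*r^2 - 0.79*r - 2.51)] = (10.7793*r^4 - 2.79660000000001*r^3 + 4.4233*r^2 - 29.8586*r + 9.2529)/(37.0881*r^4 - 9.6222*r^3 - 29.9477*r^2 + 3.9658*r + 6.3001)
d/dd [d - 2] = 1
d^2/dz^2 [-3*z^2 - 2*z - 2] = -6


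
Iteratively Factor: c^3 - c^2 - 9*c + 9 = (c + 3)*(c^2 - 4*c + 3) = (c - 1)*(c + 3)*(c - 3)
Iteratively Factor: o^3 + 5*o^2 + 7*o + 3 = (o + 3)*(o^2 + 2*o + 1) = (o + 1)*(o + 3)*(o + 1)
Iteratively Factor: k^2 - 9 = (k - 3)*(k + 3)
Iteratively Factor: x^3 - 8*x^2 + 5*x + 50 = (x - 5)*(x^2 - 3*x - 10) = (x - 5)^2*(x + 2)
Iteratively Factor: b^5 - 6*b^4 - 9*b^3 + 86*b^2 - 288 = (b - 4)*(b^4 - 2*b^3 - 17*b^2 + 18*b + 72) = (b - 4)*(b + 3)*(b^3 - 5*b^2 - 2*b + 24) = (b - 4)*(b - 3)*(b + 3)*(b^2 - 2*b - 8) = (b - 4)^2*(b - 3)*(b + 3)*(b + 2)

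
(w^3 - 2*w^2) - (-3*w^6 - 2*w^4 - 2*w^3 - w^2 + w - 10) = 3*w^6 + 2*w^4 + 3*w^3 - w^2 - w + 10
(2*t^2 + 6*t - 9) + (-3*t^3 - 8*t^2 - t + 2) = -3*t^3 - 6*t^2 + 5*t - 7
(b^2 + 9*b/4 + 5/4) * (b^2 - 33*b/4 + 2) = b^4 - 6*b^3 - 245*b^2/16 - 93*b/16 + 5/2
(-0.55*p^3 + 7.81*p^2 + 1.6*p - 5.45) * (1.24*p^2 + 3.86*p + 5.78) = -0.682*p^5 + 7.5614*p^4 + 28.9516*p^3 + 44.5598*p^2 - 11.789*p - 31.501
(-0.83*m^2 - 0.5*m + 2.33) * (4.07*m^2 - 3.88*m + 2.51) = -3.3781*m^4 + 1.1854*m^3 + 9.3398*m^2 - 10.2954*m + 5.8483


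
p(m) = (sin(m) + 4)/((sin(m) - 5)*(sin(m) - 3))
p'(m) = cos(m)/((sin(m) - 5)*(sin(m) - 3)) - (sin(m) + 4)*cos(m)/((sin(m) - 5)*(sin(m) - 3)^2) - (sin(m) + 4)*cos(m)/((sin(m) - 5)^2*(sin(m) - 3)) = (-8*sin(m) + cos(m)^2 + 46)*cos(m)/((sin(m) - 5)^2*(sin(m) - 3)^2)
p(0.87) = 0.50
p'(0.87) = 0.29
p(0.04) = 0.28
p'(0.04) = 0.22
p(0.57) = 0.41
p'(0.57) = 0.30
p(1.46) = 0.62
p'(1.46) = 0.07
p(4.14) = 0.14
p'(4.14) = -0.06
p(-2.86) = 0.22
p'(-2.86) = -0.16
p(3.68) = 0.18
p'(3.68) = -0.12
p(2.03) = 0.57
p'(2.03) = -0.23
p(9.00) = 0.37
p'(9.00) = -0.28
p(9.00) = 0.37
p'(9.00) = -0.28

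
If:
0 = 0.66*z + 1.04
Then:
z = -1.58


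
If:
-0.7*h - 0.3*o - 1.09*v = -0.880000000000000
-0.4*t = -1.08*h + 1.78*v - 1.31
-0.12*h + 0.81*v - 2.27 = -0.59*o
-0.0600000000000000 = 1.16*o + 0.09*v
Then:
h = -2.67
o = -0.25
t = -15.46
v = 2.59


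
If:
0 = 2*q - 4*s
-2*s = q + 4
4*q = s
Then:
No Solution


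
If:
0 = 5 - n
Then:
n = 5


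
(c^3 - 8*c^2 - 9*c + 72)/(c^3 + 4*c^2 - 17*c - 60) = (c^2 - 11*c + 24)/(c^2 + c - 20)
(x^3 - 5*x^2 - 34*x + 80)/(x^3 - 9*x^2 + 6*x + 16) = (x + 5)/(x + 1)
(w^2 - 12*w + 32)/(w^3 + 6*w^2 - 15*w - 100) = (w - 8)/(w^2 + 10*w + 25)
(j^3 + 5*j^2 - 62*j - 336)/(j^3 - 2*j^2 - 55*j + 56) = (j + 6)/(j - 1)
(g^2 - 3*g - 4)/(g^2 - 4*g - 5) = (g - 4)/(g - 5)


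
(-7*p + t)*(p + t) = -7*p^2 - 6*p*t + t^2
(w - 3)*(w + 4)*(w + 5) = w^3 + 6*w^2 - 7*w - 60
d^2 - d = d*(d - 1)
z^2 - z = z*(z - 1)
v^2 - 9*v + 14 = (v - 7)*(v - 2)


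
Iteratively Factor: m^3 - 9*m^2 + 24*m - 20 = (m - 2)*(m^2 - 7*m + 10) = (m - 2)^2*(m - 5)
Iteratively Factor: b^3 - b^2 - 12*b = (b + 3)*(b^2 - 4*b) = b*(b + 3)*(b - 4)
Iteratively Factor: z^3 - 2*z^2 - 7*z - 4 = (z + 1)*(z^2 - 3*z - 4) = (z + 1)^2*(z - 4)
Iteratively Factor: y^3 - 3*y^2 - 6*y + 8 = (y + 2)*(y^2 - 5*y + 4) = (y - 1)*(y + 2)*(y - 4)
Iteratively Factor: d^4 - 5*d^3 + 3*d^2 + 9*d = (d + 1)*(d^3 - 6*d^2 + 9*d) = d*(d + 1)*(d^2 - 6*d + 9) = d*(d - 3)*(d + 1)*(d - 3)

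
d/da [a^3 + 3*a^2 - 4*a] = 3*a^2 + 6*a - 4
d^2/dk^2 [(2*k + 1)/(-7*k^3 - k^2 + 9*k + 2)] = 2*(-(2*k + 1)*(21*k^2 + 2*k - 9)^2 + (42*k^2 + 4*k + (2*k + 1)*(21*k + 1) - 18)*(7*k^3 + k^2 - 9*k - 2))/(7*k^3 + k^2 - 9*k - 2)^3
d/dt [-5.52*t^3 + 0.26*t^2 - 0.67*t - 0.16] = -16.56*t^2 + 0.52*t - 0.67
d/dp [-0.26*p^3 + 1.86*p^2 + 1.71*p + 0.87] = -0.78*p^2 + 3.72*p + 1.71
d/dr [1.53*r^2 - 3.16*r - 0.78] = 3.06*r - 3.16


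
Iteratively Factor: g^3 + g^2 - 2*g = (g)*(g^2 + g - 2) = g*(g + 2)*(g - 1)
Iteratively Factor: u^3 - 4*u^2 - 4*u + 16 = (u - 2)*(u^2 - 2*u - 8) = (u - 2)*(u + 2)*(u - 4)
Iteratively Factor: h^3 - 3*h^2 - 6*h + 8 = (h + 2)*(h^2 - 5*h + 4) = (h - 1)*(h + 2)*(h - 4)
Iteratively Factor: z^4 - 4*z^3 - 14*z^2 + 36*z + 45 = (z - 3)*(z^3 - z^2 - 17*z - 15) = (z - 3)*(z + 1)*(z^2 - 2*z - 15) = (z - 3)*(z + 1)*(z + 3)*(z - 5)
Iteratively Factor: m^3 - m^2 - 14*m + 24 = (m + 4)*(m^2 - 5*m + 6) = (m - 3)*(m + 4)*(m - 2)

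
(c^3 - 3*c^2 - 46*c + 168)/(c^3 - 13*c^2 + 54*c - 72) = (c + 7)/(c - 3)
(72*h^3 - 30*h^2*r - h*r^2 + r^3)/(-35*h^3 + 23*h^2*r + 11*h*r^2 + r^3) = (72*h^3 - 30*h^2*r - h*r^2 + r^3)/(-35*h^3 + 23*h^2*r + 11*h*r^2 + r^3)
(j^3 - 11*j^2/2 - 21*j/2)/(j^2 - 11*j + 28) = j*(2*j + 3)/(2*(j - 4))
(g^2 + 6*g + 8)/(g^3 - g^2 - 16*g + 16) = (g + 2)/(g^2 - 5*g + 4)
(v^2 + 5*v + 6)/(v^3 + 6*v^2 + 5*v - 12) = (v + 2)/(v^2 + 3*v - 4)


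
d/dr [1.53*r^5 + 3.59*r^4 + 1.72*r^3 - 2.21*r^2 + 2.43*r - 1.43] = 7.65*r^4 + 14.36*r^3 + 5.16*r^2 - 4.42*r + 2.43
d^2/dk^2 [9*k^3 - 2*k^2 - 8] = 54*k - 4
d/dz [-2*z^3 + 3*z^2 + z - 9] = -6*z^2 + 6*z + 1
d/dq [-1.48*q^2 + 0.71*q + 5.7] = 0.71 - 2.96*q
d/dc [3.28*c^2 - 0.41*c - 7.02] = 6.56*c - 0.41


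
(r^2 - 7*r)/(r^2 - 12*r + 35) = r/(r - 5)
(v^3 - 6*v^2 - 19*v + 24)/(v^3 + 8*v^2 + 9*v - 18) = (v - 8)/(v + 6)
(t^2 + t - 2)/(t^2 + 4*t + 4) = (t - 1)/(t + 2)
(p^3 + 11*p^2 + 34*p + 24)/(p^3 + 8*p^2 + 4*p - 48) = (p + 1)/(p - 2)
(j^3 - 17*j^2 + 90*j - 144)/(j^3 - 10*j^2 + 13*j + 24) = (j - 6)/(j + 1)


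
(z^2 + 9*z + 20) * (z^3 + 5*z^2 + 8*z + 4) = z^5 + 14*z^4 + 73*z^3 + 176*z^2 + 196*z + 80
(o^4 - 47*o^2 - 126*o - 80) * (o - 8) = o^5 - 8*o^4 - 47*o^3 + 250*o^2 + 928*o + 640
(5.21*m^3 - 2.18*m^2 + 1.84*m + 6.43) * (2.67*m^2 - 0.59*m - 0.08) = 13.9107*m^5 - 8.8945*m^4 + 5.7822*m^3 + 16.2569*m^2 - 3.9409*m - 0.5144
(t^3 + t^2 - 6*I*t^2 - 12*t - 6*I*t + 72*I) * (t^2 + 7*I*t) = t^5 + t^4 + I*t^4 + 30*t^3 + I*t^3 + 42*t^2 - 12*I*t^2 - 504*t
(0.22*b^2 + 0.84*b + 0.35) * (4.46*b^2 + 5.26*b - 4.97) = 0.9812*b^4 + 4.9036*b^3 + 4.886*b^2 - 2.3338*b - 1.7395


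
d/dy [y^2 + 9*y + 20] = 2*y + 9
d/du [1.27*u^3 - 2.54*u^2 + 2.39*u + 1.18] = 3.81*u^2 - 5.08*u + 2.39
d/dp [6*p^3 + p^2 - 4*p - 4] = 18*p^2 + 2*p - 4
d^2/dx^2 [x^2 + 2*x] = 2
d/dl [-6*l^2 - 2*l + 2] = -12*l - 2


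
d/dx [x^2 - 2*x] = 2*x - 2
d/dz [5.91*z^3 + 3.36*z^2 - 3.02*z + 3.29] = 17.73*z^2 + 6.72*z - 3.02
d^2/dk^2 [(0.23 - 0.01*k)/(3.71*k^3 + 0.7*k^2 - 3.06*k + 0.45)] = (-0.825846*k^5 + 37.833096*k^4 + 9.320108*k^3 - 14.790048*k^2 - 5.24097*k + 4.134816)/(51.064811*k^9 + 28.90461*k^8 - 120.900738*k^7 - 28.756385*k^6 + 106.730568*k^5 - 10.32696*k^4 - 32.182191*k^3 + 13.06611*k^2 - 1.85895*k + 0.091125)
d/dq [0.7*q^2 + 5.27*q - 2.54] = 1.4*q + 5.27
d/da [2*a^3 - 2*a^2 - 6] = 2*a*(3*a - 2)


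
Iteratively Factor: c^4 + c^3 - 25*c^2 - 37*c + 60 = (c - 1)*(c^3 + 2*c^2 - 23*c - 60) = (c - 1)*(c + 4)*(c^2 - 2*c - 15) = (c - 5)*(c - 1)*(c + 4)*(c + 3)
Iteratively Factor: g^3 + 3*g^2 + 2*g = (g + 2)*(g^2 + g) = (g + 1)*(g + 2)*(g)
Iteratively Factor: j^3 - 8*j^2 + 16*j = (j)*(j^2 - 8*j + 16) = j*(j - 4)*(j - 4)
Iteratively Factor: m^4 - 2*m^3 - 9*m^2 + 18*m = (m - 3)*(m^3 + m^2 - 6*m) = (m - 3)*(m - 2)*(m^2 + 3*m) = (m - 3)*(m - 2)*(m + 3)*(m)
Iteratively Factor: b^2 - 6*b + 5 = (b - 1)*(b - 5)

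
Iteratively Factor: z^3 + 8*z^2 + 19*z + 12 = (z + 3)*(z^2 + 5*z + 4) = (z + 1)*(z + 3)*(z + 4)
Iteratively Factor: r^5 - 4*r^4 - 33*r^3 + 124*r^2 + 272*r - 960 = (r + 4)*(r^4 - 8*r^3 - r^2 + 128*r - 240) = (r - 3)*(r + 4)*(r^3 - 5*r^2 - 16*r + 80) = (r - 3)*(r + 4)^2*(r^2 - 9*r + 20) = (r - 5)*(r - 3)*(r + 4)^2*(r - 4)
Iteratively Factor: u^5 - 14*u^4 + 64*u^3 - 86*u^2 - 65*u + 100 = (u + 1)*(u^4 - 15*u^3 + 79*u^2 - 165*u + 100) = (u - 4)*(u + 1)*(u^3 - 11*u^2 + 35*u - 25) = (u - 5)*(u - 4)*(u + 1)*(u^2 - 6*u + 5) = (u - 5)*(u - 4)*(u - 1)*(u + 1)*(u - 5)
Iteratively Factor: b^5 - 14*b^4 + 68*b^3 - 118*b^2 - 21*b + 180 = (b + 1)*(b^4 - 15*b^3 + 83*b^2 - 201*b + 180) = (b - 5)*(b + 1)*(b^3 - 10*b^2 + 33*b - 36) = (b - 5)*(b - 3)*(b + 1)*(b^2 - 7*b + 12) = (b - 5)*(b - 3)^2*(b + 1)*(b - 4)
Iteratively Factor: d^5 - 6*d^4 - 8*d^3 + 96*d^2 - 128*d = (d - 2)*(d^4 - 4*d^3 - 16*d^2 + 64*d) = (d - 4)*(d - 2)*(d^3 - 16*d) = (d - 4)^2*(d - 2)*(d^2 + 4*d) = (d - 4)^2*(d - 2)*(d + 4)*(d)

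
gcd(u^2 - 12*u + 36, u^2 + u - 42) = u - 6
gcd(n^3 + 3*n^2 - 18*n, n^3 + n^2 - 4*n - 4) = 1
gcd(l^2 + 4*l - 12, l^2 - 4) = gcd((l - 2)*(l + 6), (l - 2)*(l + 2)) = l - 2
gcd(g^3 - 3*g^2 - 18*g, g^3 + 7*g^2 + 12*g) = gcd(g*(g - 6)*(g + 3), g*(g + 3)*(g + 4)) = g^2 + 3*g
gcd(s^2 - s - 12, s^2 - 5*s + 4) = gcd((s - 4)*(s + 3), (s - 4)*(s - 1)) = s - 4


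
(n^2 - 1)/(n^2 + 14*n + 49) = (n^2 - 1)/(n^2 + 14*n + 49)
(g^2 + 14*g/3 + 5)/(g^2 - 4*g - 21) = (g + 5/3)/(g - 7)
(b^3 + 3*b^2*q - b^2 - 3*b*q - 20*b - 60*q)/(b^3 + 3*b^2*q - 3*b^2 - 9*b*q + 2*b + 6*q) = (b^2 - b - 20)/(b^2 - 3*b + 2)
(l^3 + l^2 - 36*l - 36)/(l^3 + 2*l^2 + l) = (l^2 - 36)/(l*(l + 1))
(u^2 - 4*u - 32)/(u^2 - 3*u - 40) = (u + 4)/(u + 5)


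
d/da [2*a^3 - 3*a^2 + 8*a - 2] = 6*a^2 - 6*a + 8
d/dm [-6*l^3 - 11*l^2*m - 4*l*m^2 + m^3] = -11*l^2 - 8*l*m + 3*m^2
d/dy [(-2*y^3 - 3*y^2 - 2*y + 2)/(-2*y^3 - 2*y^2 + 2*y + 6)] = (-y^4 - 8*y^3 - 17*y^2 - 14*y - 8)/(2*(y^6 + 2*y^5 - y^4 - 8*y^3 - 5*y^2 + 6*y + 9))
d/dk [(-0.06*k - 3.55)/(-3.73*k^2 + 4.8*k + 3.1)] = (-0.2238*k^2 - 26.483*k + 16.854)/(13.9129*k^4 - 35.808*k^3 - 0.0860000000000021*k^2 + 29.76*k + 9.61)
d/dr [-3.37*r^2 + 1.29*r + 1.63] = 1.29 - 6.74*r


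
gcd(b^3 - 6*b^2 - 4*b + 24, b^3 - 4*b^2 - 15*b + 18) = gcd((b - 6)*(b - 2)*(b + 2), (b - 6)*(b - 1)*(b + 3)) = b - 6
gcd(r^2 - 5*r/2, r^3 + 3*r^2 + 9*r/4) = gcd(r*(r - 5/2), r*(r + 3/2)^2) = r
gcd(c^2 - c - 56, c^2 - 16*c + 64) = c - 8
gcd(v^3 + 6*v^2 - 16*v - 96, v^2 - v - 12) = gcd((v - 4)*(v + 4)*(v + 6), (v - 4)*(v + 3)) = v - 4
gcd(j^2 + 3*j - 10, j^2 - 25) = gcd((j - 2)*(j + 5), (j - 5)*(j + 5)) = j + 5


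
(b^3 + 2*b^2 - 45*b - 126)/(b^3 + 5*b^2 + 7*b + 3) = (b^2 - b - 42)/(b^2 + 2*b + 1)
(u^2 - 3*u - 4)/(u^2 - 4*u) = (u + 1)/u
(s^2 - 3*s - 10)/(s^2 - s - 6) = (s - 5)/(s - 3)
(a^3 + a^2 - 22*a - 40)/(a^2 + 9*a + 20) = (a^2 - 3*a - 10)/(a + 5)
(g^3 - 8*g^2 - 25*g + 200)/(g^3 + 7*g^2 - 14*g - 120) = (g^2 - 13*g + 40)/(g^2 + 2*g - 24)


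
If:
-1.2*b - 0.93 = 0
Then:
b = -0.78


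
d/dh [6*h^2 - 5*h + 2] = 12*h - 5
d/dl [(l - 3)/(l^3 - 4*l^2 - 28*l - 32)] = (-2*l^2 + 17*l - 58)/(l^5 - 10*l^4 - 20*l^3 + 200*l^2 + 640*l + 512)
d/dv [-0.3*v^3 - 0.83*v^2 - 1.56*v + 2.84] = -0.9*v^2 - 1.66*v - 1.56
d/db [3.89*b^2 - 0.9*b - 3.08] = 7.78*b - 0.9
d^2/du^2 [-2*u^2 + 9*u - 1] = -4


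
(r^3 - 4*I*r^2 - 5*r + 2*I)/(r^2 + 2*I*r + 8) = (r^2 - 2*I*r - 1)/(r + 4*I)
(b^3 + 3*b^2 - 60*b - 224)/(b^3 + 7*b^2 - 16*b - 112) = (b - 8)/(b - 4)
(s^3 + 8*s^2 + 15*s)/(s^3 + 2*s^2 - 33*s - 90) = s/(s - 6)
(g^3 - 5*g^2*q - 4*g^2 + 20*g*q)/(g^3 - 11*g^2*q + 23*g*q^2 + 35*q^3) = g*(4 - g)/(-g^2 + 6*g*q + 7*q^2)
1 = 1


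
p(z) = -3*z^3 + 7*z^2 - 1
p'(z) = -9*z^2 + 14*z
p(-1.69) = 33.47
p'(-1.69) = -49.36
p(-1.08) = 10.94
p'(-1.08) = -25.62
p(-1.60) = 29.21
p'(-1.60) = -45.44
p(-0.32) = -0.18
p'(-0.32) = -5.40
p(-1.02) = 9.47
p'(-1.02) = -23.64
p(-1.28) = 16.76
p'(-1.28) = -32.67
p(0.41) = -0.03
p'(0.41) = 4.23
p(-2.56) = 95.21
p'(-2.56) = -94.82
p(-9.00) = 2753.00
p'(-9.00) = -855.00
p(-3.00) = 143.00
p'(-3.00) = -123.00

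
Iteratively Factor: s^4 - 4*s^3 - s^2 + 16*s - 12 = (s - 2)*(s^3 - 2*s^2 - 5*s + 6) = (s - 2)*(s - 1)*(s^2 - s - 6) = (s - 3)*(s - 2)*(s - 1)*(s + 2)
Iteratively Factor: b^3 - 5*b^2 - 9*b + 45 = (b - 5)*(b^2 - 9) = (b - 5)*(b - 3)*(b + 3)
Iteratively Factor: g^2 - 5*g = (g)*(g - 5)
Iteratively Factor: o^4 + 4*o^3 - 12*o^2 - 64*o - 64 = (o - 4)*(o^3 + 8*o^2 + 20*o + 16) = (o - 4)*(o + 2)*(o^2 + 6*o + 8) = (o - 4)*(o + 2)^2*(o + 4)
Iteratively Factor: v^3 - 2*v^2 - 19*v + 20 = (v + 4)*(v^2 - 6*v + 5) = (v - 1)*(v + 4)*(v - 5)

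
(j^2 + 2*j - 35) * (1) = j^2 + 2*j - 35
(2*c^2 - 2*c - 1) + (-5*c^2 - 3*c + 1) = -3*c^2 - 5*c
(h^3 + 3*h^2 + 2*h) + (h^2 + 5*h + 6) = h^3 + 4*h^2 + 7*h + 6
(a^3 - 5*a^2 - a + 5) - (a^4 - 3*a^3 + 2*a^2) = -a^4 + 4*a^3 - 7*a^2 - a + 5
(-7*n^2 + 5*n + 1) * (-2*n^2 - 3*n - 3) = 14*n^4 + 11*n^3 + 4*n^2 - 18*n - 3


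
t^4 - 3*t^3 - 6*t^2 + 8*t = t*(t - 4)*(t - 1)*(t + 2)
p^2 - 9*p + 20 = (p - 5)*(p - 4)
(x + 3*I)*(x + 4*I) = x^2 + 7*I*x - 12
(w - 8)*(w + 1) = w^2 - 7*w - 8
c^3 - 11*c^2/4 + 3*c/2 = c*(c - 2)*(c - 3/4)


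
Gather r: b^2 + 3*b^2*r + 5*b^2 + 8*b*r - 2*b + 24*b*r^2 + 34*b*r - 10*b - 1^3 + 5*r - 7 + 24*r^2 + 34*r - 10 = 6*b^2 - 12*b + r^2*(24*b + 24) + r*(3*b^2 + 42*b + 39) - 18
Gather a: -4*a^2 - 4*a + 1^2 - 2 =-4*a^2 - 4*a - 1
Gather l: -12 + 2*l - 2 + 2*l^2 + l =2*l^2 + 3*l - 14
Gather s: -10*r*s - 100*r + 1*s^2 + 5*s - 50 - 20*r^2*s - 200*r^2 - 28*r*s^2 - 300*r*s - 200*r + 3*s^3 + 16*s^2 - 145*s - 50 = -200*r^2 - 300*r + 3*s^3 + s^2*(17 - 28*r) + s*(-20*r^2 - 310*r - 140) - 100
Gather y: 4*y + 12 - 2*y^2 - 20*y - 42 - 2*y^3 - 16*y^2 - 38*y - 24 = -2*y^3 - 18*y^2 - 54*y - 54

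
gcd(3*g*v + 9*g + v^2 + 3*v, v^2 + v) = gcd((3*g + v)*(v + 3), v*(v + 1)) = 1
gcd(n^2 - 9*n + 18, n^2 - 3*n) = n - 3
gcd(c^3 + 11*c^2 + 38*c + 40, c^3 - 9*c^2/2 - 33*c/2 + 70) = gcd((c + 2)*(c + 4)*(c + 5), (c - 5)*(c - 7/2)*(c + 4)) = c + 4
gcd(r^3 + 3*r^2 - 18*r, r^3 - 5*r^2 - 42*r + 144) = r^2 + 3*r - 18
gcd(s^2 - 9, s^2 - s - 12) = s + 3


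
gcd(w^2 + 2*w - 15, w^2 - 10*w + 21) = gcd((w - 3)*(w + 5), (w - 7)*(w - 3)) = w - 3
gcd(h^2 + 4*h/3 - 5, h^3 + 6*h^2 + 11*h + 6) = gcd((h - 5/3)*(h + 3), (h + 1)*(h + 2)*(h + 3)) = h + 3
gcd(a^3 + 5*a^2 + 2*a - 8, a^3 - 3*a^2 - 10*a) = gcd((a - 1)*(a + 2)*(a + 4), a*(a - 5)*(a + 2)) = a + 2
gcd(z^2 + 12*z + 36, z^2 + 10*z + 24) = z + 6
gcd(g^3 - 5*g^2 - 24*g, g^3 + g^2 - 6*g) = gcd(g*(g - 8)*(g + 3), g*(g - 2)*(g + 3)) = g^2 + 3*g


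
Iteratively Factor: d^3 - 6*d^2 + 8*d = (d - 2)*(d^2 - 4*d) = d*(d - 2)*(d - 4)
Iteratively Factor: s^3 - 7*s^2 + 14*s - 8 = (s - 4)*(s^2 - 3*s + 2) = (s - 4)*(s - 1)*(s - 2)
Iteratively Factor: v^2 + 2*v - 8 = (v + 4)*(v - 2)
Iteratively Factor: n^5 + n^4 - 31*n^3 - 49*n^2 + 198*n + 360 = (n + 2)*(n^4 - n^3 - 29*n^2 + 9*n + 180) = (n + 2)*(n + 3)*(n^3 - 4*n^2 - 17*n + 60) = (n - 3)*(n + 2)*(n + 3)*(n^2 - n - 20) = (n - 5)*(n - 3)*(n + 2)*(n + 3)*(n + 4)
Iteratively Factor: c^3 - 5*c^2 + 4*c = (c - 4)*(c^2 - c) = c*(c - 4)*(c - 1)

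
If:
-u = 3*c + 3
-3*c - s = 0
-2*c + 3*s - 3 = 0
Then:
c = -3/11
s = 9/11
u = -24/11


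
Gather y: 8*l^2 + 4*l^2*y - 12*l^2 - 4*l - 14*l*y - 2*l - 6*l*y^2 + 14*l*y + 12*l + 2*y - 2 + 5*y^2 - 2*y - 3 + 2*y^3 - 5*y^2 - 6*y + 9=-4*l^2 - 6*l*y^2 + 6*l + 2*y^3 + y*(4*l^2 - 6) + 4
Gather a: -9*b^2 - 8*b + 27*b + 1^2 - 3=-9*b^2 + 19*b - 2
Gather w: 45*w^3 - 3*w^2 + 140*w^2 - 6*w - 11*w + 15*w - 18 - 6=45*w^3 + 137*w^2 - 2*w - 24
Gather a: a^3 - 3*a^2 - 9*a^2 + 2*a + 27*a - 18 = a^3 - 12*a^2 + 29*a - 18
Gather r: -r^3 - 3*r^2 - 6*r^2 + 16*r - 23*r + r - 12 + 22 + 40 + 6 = -r^3 - 9*r^2 - 6*r + 56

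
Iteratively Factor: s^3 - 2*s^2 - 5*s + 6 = (s - 3)*(s^2 + s - 2) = (s - 3)*(s - 1)*(s + 2)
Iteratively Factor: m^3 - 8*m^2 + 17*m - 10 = (m - 2)*(m^2 - 6*m + 5) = (m - 5)*(m - 2)*(m - 1)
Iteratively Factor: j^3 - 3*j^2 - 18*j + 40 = (j - 2)*(j^2 - j - 20) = (j - 2)*(j + 4)*(j - 5)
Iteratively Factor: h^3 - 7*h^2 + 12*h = (h)*(h^2 - 7*h + 12) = h*(h - 3)*(h - 4)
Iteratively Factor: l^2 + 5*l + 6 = (l + 3)*(l + 2)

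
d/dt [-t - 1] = -1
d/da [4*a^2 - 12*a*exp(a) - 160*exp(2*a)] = -12*a*exp(a) + 8*a - 320*exp(2*a) - 12*exp(a)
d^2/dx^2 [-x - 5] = 0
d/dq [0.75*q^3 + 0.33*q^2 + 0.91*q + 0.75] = 2.25*q^2 + 0.66*q + 0.91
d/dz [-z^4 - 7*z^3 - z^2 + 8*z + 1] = -4*z^3 - 21*z^2 - 2*z + 8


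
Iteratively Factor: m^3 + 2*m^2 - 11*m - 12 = (m + 1)*(m^2 + m - 12) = (m + 1)*(m + 4)*(m - 3)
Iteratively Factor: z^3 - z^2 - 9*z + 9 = (z + 3)*(z^2 - 4*z + 3) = (z - 3)*(z + 3)*(z - 1)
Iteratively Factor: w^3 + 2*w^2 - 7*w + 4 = (w - 1)*(w^2 + 3*w - 4) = (w - 1)^2*(w + 4)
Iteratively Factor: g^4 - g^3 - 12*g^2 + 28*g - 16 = (g + 4)*(g^3 - 5*g^2 + 8*g - 4) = (g - 2)*(g + 4)*(g^2 - 3*g + 2) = (g - 2)^2*(g + 4)*(g - 1)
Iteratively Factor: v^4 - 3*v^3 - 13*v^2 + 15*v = (v)*(v^3 - 3*v^2 - 13*v + 15) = v*(v - 5)*(v^2 + 2*v - 3) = v*(v - 5)*(v - 1)*(v + 3)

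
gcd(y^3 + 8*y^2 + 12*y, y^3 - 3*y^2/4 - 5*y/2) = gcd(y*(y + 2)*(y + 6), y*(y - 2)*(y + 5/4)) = y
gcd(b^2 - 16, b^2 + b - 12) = b + 4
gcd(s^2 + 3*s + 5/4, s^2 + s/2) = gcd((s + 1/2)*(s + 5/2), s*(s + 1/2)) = s + 1/2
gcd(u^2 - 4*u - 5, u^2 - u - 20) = u - 5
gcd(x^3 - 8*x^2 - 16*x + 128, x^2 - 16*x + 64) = x - 8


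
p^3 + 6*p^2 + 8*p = p*(p + 2)*(p + 4)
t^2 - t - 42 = (t - 7)*(t + 6)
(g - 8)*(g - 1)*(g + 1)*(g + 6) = g^4 - 2*g^3 - 49*g^2 + 2*g + 48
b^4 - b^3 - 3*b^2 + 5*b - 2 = (b - 1)^3*(b + 2)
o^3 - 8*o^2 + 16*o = o*(o - 4)^2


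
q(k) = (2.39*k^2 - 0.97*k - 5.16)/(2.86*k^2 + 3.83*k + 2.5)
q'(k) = (-5.72*k - 3.83)*(2.39*k^2 - 0.97*k - 5.16)/(2.86*k^2 + 3.83*k + 2.5)^2 + (4.78*k - 0.97)/(2.86*k^2 + 3.83*k + 2.5) = (11.9279*k^2 + 41.4652*k + 17.3378)/(8.1796*k^4 + 21.9076*k^3 + 28.9689*k^2 + 19.15*k + 6.25)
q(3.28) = 0.38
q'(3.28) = 0.13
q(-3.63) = 1.14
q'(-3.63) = 0.03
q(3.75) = 0.43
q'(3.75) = 0.10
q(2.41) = 0.23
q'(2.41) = 0.23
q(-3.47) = 1.14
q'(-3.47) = 0.03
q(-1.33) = 0.15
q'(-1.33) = -2.75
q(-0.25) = -2.77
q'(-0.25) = 2.60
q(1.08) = -0.34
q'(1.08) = 0.76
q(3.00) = 0.34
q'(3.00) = 0.16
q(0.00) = -2.06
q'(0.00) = 2.77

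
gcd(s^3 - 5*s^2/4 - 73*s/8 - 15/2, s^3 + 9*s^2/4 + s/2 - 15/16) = s^2 + 11*s/4 + 15/8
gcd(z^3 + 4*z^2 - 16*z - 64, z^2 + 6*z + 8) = z + 4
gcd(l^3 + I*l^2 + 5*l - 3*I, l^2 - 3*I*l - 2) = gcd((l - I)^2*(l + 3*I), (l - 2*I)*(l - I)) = l - I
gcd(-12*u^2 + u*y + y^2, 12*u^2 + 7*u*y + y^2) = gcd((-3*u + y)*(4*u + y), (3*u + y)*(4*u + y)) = 4*u + y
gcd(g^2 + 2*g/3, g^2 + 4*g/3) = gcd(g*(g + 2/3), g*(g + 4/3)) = g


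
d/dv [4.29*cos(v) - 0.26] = -4.29*sin(v)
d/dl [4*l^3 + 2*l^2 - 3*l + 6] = 12*l^2 + 4*l - 3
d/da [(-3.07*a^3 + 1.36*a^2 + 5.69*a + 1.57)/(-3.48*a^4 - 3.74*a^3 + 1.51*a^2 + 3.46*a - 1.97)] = (-10.6836*a^6 + 9.4656*a^5 + 59.8543*a^4 + 43.1712*a^3 + 31.8728*a^2 - 10.0998*a - 16.6415)/(12.1104*a^8 + 26.0304*a^7 + 3.478*a^6 - 35.3764*a^5 - 9.8895*a^4 + 25.1848*a^3 + 6.0222*a^2 - 13.6324*a + 3.8809)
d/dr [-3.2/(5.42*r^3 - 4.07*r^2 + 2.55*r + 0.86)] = (52.032*r^2 - 26.048*r + 8.16)/(5.42*r^3 - 4.07*r^2 + 2.55*r + 0.86)^2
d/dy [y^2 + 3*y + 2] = 2*y + 3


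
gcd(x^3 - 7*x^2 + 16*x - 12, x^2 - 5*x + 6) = x^2 - 5*x + 6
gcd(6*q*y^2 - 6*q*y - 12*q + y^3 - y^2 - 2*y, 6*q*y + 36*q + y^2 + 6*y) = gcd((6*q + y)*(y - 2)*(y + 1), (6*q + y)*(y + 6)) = 6*q + y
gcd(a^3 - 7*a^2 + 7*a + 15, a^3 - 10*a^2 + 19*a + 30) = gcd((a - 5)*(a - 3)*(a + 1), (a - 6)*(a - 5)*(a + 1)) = a^2 - 4*a - 5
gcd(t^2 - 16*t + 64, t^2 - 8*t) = t - 8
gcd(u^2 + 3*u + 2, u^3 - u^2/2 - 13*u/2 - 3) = u + 2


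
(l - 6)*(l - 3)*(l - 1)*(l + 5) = l^4 - 5*l^3 - 23*l^2 + 117*l - 90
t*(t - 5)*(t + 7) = t^3 + 2*t^2 - 35*t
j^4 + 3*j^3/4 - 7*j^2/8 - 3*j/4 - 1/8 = (j - 1)*(j + 1/4)*(j + 1/2)*(j + 1)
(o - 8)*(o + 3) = o^2 - 5*o - 24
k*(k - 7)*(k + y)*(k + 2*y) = k^4 + 3*k^3*y - 7*k^3 + 2*k^2*y^2 - 21*k^2*y - 14*k*y^2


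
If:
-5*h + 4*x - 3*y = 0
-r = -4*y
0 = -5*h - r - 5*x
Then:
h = -31*y/45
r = 4*y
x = -y/9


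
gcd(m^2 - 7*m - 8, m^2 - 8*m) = m - 8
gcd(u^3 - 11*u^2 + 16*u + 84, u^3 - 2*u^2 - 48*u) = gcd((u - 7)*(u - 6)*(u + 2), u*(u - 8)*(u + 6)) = 1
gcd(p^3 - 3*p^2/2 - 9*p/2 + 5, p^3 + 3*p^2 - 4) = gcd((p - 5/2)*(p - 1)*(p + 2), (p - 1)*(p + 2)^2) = p^2 + p - 2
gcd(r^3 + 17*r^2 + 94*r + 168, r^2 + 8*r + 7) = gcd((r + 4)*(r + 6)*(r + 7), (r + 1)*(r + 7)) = r + 7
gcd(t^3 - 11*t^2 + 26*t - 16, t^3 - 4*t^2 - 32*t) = t - 8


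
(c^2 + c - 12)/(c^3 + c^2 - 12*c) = 1/c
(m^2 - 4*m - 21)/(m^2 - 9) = (m - 7)/(m - 3)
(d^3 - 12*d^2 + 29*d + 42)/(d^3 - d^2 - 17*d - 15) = (d^2 - 13*d + 42)/(d^2 - 2*d - 15)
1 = 1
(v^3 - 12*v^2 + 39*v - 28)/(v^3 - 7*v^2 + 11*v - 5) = (v^2 - 11*v + 28)/(v^2 - 6*v + 5)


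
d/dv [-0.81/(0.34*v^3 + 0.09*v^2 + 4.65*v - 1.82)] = (0.8262*v^2 + 0.1458*v + 3.7665)/(0.34*v^3 + 0.09*v^2 + 4.65*v - 1.82)^2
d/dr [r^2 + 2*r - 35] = 2*r + 2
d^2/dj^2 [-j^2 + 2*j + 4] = -2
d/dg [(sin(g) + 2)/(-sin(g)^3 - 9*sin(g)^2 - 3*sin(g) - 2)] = (2*sin(g)^3 + 15*sin(g)^2 + 36*sin(g) + 4)*cos(g)/(sin(g)^3 + 9*sin(g)^2 + 3*sin(g) + 2)^2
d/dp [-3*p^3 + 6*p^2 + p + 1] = -9*p^2 + 12*p + 1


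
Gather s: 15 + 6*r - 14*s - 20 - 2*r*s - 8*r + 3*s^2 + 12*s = -2*r + 3*s^2 + s*(-2*r - 2) - 5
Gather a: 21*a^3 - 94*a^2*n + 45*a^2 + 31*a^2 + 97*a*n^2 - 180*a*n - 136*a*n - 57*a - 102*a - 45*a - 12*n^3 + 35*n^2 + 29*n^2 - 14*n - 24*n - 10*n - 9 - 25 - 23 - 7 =21*a^3 + a^2*(76 - 94*n) + a*(97*n^2 - 316*n - 204) - 12*n^3 + 64*n^2 - 48*n - 64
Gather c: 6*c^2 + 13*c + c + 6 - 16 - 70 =6*c^2 + 14*c - 80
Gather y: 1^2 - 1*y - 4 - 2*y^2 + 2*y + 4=-2*y^2 + y + 1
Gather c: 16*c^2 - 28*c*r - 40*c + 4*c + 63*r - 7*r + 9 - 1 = 16*c^2 + c*(-28*r - 36) + 56*r + 8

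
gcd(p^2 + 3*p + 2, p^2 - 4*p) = 1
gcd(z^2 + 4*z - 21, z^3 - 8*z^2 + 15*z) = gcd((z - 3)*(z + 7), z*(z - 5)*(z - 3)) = z - 3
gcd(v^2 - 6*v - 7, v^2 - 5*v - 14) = v - 7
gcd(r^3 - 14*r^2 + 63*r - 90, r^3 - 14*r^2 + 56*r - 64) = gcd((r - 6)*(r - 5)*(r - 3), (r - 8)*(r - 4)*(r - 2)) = 1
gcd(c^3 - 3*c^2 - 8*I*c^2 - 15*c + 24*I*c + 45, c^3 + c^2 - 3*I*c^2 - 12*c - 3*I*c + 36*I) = c^2 + c*(-3 - 3*I) + 9*I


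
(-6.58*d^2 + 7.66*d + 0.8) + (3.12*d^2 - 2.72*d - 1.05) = -3.46*d^2 + 4.94*d - 0.25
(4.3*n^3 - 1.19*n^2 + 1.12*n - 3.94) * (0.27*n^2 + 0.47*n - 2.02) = 1.161*n^5 + 1.6997*n^4 - 8.9429*n^3 + 1.8664*n^2 - 4.1142*n + 7.9588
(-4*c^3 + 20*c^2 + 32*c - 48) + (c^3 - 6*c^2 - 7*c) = -3*c^3 + 14*c^2 + 25*c - 48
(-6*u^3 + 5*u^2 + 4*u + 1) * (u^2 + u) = -6*u^5 - u^4 + 9*u^3 + 5*u^2 + u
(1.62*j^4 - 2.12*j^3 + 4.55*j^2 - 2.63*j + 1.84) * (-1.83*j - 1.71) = -2.9646*j^5 + 1.1094*j^4 - 4.7013*j^3 - 2.9676*j^2 + 1.1301*j - 3.1464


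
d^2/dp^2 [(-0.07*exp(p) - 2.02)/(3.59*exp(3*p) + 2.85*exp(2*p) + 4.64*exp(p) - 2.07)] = (-3.608668*exp(6*p) - 236.454273*exp(5*p) - 223.248377*exp(4*p) - 138.763307*exp(3*p) - 217.716264*exp(2*p) - 91.830088*exp(p) - 19.701639)*exp(p)/(46.268279*exp(9*p) + 110.193255*exp(8*p) + 266.881677*exp(7*p) + 227.958984*exp(6*p) + 217.863762*exp(5*p) - 73.250037*exp(4*p) - 18.196363*exp(3*p) - 97.062921*exp(2*p) + 59.645808*exp(p) - 8.869743)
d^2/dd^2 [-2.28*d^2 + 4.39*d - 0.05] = -4.56000000000000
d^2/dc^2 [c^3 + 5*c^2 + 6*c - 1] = 6*c + 10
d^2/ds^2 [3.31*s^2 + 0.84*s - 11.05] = 6.62000000000000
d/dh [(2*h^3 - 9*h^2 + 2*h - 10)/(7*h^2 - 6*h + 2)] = 2*(7*h^4 - 12*h^3 + 26*h^2 + 52*h - 28)/(49*h^4 - 84*h^3 + 64*h^2 - 24*h + 4)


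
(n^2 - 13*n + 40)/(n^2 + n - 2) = (n^2 - 13*n + 40)/(n^2 + n - 2)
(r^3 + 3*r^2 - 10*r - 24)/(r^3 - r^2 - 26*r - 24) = (r^2 - r - 6)/(r^2 - 5*r - 6)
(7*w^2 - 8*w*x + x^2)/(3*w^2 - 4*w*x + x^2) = (-7*w + x)/(-3*w + x)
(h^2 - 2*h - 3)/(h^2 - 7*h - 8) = (h - 3)/(h - 8)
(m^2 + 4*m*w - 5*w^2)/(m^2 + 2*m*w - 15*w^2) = (-m + w)/(-m + 3*w)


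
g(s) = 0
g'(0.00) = 0.00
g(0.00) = 0.00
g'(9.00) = 0.00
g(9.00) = 0.00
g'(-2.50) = 0.00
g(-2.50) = 0.00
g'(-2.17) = 0.00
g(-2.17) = 0.00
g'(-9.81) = 0.00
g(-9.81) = 0.00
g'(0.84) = 0.00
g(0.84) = 0.00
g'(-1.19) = 0.00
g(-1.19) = 0.00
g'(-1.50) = 0.00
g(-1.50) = 0.00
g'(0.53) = 0.00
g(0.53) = 0.00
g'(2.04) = 0.00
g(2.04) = 0.00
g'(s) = 0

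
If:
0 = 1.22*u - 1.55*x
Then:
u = 1.27049180327869*x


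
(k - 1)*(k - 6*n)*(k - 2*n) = k^3 - 8*k^2*n - k^2 + 12*k*n^2 + 8*k*n - 12*n^2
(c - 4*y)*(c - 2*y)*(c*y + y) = c^3*y - 6*c^2*y^2 + c^2*y + 8*c*y^3 - 6*c*y^2 + 8*y^3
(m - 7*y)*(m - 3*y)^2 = m^3 - 13*m^2*y + 51*m*y^2 - 63*y^3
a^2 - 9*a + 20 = (a - 5)*(a - 4)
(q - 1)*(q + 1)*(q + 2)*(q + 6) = q^4 + 8*q^3 + 11*q^2 - 8*q - 12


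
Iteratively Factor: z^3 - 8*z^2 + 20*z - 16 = (z - 2)*(z^2 - 6*z + 8) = (z - 2)^2*(z - 4)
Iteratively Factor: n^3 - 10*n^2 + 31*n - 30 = (n - 2)*(n^2 - 8*n + 15) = (n - 5)*(n - 2)*(n - 3)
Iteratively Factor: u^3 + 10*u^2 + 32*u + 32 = (u + 4)*(u^2 + 6*u + 8) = (u + 4)^2*(u + 2)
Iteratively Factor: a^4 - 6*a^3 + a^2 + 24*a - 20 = (a + 2)*(a^3 - 8*a^2 + 17*a - 10) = (a - 5)*(a + 2)*(a^2 - 3*a + 2) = (a - 5)*(a - 2)*(a + 2)*(a - 1)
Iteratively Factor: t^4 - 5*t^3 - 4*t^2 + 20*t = (t - 2)*(t^3 - 3*t^2 - 10*t) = t*(t - 2)*(t^2 - 3*t - 10) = t*(t - 2)*(t + 2)*(t - 5)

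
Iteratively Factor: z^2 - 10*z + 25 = (z - 5)*(z - 5)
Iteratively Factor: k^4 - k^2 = (k + 1)*(k^3 - k^2) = k*(k + 1)*(k^2 - k) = k^2*(k + 1)*(k - 1)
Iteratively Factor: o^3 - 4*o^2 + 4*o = (o - 2)*(o^2 - 2*o) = o*(o - 2)*(o - 2)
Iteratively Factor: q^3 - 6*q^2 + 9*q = (q - 3)*(q^2 - 3*q) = (q - 3)^2*(q)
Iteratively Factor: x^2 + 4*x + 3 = (x + 1)*(x + 3)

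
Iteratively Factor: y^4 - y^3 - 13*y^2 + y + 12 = (y + 3)*(y^3 - 4*y^2 - y + 4) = (y + 1)*(y + 3)*(y^2 - 5*y + 4) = (y - 1)*(y + 1)*(y + 3)*(y - 4)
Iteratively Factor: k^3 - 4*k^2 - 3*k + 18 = (k + 2)*(k^2 - 6*k + 9) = (k - 3)*(k + 2)*(k - 3)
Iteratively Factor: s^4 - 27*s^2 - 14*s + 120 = (s - 5)*(s^3 + 5*s^2 - 2*s - 24) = (s - 5)*(s + 3)*(s^2 + 2*s - 8) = (s - 5)*(s - 2)*(s + 3)*(s + 4)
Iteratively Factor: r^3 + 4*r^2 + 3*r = (r)*(r^2 + 4*r + 3) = r*(r + 1)*(r + 3)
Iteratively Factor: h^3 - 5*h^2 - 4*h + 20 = (h - 5)*(h^2 - 4) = (h - 5)*(h - 2)*(h + 2)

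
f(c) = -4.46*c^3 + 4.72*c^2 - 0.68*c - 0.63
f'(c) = -13.38*c^2 + 9.44*c - 0.68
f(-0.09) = -0.53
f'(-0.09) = -1.64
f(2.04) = -20.24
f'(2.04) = -37.10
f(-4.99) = 674.45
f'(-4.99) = -380.95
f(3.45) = -129.94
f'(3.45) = -127.37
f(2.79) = -62.65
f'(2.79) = -78.49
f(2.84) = -66.65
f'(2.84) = -81.79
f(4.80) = -388.39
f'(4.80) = -263.64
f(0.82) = -0.47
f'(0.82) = -1.94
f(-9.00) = 3639.15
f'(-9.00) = -1169.42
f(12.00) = -7035.99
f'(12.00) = -1814.12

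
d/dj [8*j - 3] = 8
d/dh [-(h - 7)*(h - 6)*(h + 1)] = -3*h^2 + 24*h - 29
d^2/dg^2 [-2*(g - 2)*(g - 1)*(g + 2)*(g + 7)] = -24*g^2 - 72*g + 44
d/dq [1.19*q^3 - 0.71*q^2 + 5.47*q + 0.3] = 3.57*q^2 - 1.42*q + 5.47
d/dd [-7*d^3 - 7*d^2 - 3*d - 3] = -21*d^2 - 14*d - 3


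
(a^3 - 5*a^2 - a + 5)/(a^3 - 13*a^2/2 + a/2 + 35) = 2*(a^2 - 1)/(2*a^2 - 3*a - 14)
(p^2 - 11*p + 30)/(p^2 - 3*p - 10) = (p - 6)/(p + 2)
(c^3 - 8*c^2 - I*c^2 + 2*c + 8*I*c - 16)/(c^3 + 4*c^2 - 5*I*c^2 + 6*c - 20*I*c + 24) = (c^2 + c*(-8 - 2*I) + 16*I)/(c^2 + c*(4 - 6*I) - 24*I)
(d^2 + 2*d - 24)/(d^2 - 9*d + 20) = (d + 6)/(d - 5)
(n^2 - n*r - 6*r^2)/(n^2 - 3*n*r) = (n + 2*r)/n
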